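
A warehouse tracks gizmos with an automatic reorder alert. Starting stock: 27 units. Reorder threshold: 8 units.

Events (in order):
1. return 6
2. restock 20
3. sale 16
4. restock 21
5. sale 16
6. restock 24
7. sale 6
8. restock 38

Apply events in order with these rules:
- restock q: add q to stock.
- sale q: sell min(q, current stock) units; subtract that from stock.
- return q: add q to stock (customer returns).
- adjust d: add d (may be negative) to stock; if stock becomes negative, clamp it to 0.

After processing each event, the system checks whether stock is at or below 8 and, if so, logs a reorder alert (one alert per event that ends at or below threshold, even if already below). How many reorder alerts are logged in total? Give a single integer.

Answer: 0

Derivation:
Processing events:
Start: stock = 27
  Event 1 (return 6): 27 + 6 = 33
  Event 2 (restock 20): 33 + 20 = 53
  Event 3 (sale 16): sell min(16,53)=16. stock: 53 - 16 = 37. total_sold = 16
  Event 4 (restock 21): 37 + 21 = 58
  Event 5 (sale 16): sell min(16,58)=16. stock: 58 - 16 = 42. total_sold = 32
  Event 6 (restock 24): 42 + 24 = 66
  Event 7 (sale 6): sell min(6,66)=6. stock: 66 - 6 = 60. total_sold = 38
  Event 8 (restock 38): 60 + 38 = 98
Final: stock = 98, total_sold = 38

Checking against threshold 8:
  After event 1: stock=33 > 8
  After event 2: stock=53 > 8
  After event 3: stock=37 > 8
  After event 4: stock=58 > 8
  After event 5: stock=42 > 8
  After event 6: stock=66 > 8
  After event 7: stock=60 > 8
  After event 8: stock=98 > 8
Alert events: []. Count = 0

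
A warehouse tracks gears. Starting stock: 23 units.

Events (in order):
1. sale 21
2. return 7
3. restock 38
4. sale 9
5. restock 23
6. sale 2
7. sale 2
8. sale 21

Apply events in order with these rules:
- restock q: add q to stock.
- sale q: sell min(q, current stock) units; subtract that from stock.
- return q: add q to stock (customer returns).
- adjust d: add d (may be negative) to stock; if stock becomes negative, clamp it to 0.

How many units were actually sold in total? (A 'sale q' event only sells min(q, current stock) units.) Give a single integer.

Answer: 55

Derivation:
Processing events:
Start: stock = 23
  Event 1 (sale 21): sell min(21,23)=21. stock: 23 - 21 = 2. total_sold = 21
  Event 2 (return 7): 2 + 7 = 9
  Event 3 (restock 38): 9 + 38 = 47
  Event 4 (sale 9): sell min(9,47)=9. stock: 47 - 9 = 38. total_sold = 30
  Event 5 (restock 23): 38 + 23 = 61
  Event 6 (sale 2): sell min(2,61)=2. stock: 61 - 2 = 59. total_sold = 32
  Event 7 (sale 2): sell min(2,59)=2. stock: 59 - 2 = 57. total_sold = 34
  Event 8 (sale 21): sell min(21,57)=21. stock: 57 - 21 = 36. total_sold = 55
Final: stock = 36, total_sold = 55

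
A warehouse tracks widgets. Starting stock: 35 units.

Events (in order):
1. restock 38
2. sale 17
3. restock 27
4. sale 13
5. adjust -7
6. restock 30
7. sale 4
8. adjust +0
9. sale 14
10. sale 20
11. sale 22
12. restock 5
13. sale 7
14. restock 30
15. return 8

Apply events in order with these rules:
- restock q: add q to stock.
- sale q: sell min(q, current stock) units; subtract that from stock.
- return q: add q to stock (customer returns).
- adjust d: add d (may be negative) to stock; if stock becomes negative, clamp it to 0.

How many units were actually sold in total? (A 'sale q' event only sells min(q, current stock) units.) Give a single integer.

Answer: 97

Derivation:
Processing events:
Start: stock = 35
  Event 1 (restock 38): 35 + 38 = 73
  Event 2 (sale 17): sell min(17,73)=17. stock: 73 - 17 = 56. total_sold = 17
  Event 3 (restock 27): 56 + 27 = 83
  Event 4 (sale 13): sell min(13,83)=13. stock: 83 - 13 = 70. total_sold = 30
  Event 5 (adjust -7): 70 + -7 = 63
  Event 6 (restock 30): 63 + 30 = 93
  Event 7 (sale 4): sell min(4,93)=4. stock: 93 - 4 = 89. total_sold = 34
  Event 8 (adjust +0): 89 + 0 = 89
  Event 9 (sale 14): sell min(14,89)=14. stock: 89 - 14 = 75. total_sold = 48
  Event 10 (sale 20): sell min(20,75)=20. stock: 75 - 20 = 55. total_sold = 68
  Event 11 (sale 22): sell min(22,55)=22. stock: 55 - 22 = 33. total_sold = 90
  Event 12 (restock 5): 33 + 5 = 38
  Event 13 (sale 7): sell min(7,38)=7. stock: 38 - 7 = 31. total_sold = 97
  Event 14 (restock 30): 31 + 30 = 61
  Event 15 (return 8): 61 + 8 = 69
Final: stock = 69, total_sold = 97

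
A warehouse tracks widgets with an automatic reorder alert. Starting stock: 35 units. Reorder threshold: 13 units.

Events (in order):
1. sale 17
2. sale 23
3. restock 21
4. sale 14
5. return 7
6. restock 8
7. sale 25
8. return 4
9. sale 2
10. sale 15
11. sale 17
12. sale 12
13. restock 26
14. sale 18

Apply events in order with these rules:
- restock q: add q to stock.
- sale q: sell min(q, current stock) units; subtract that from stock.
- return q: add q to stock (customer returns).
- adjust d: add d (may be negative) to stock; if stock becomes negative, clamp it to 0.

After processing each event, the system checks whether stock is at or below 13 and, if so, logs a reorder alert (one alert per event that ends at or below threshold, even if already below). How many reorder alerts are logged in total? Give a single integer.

Processing events:
Start: stock = 35
  Event 1 (sale 17): sell min(17,35)=17. stock: 35 - 17 = 18. total_sold = 17
  Event 2 (sale 23): sell min(23,18)=18. stock: 18 - 18 = 0. total_sold = 35
  Event 3 (restock 21): 0 + 21 = 21
  Event 4 (sale 14): sell min(14,21)=14. stock: 21 - 14 = 7. total_sold = 49
  Event 5 (return 7): 7 + 7 = 14
  Event 6 (restock 8): 14 + 8 = 22
  Event 7 (sale 25): sell min(25,22)=22. stock: 22 - 22 = 0. total_sold = 71
  Event 8 (return 4): 0 + 4 = 4
  Event 9 (sale 2): sell min(2,4)=2. stock: 4 - 2 = 2. total_sold = 73
  Event 10 (sale 15): sell min(15,2)=2. stock: 2 - 2 = 0. total_sold = 75
  Event 11 (sale 17): sell min(17,0)=0. stock: 0 - 0 = 0. total_sold = 75
  Event 12 (sale 12): sell min(12,0)=0. stock: 0 - 0 = 0. total_sold = 75
  Event 13 (restock 26): 0 + 26 = 26
  Event 14 (sale 18): sell min(18,26)=18. stock: 26 - 18 = 8. total_sold = 93
Final: stock = 8, total_sold = 93

Checking against threshold 13:
  After event 1: stock=18 > 13
  After event 2: stock=0 <= 13 -> ALERT
  After event 3: stock=21 > 13
  After event 4: stock=7 <= 13 -> ALERT
  After event 5: stock=14 > 13
  After event 6: stock=22 > 13
  After event 7: stock=0 <= 13 -> ALERT
  After event 8: stock=4 <= 13 -> ALERT
  After event 9: stock=2 <= 13 -> ALERT
  After event 10: stock=0 <= 13 -> ALERT
  After event 11: stock=0 <= 13 -> ALERT
  After event 12: stock=0 <= 13 -> ALERT
  After event 13: stock=26 > 13
  After event 14: stock=8 <= 13 -> ALERT
Alert events: [2, 4, 7, 8, 9, 10, 11, 12, 14]. Count = 9

Answer: 9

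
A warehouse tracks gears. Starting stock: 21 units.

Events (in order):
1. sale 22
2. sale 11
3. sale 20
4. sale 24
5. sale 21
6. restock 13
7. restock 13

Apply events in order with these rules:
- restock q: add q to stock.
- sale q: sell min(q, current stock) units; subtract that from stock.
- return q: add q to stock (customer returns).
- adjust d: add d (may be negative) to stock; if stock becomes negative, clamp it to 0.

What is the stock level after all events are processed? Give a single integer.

Answer: 26

Derivation:
Processing events:
Start: stock = 21
  Event 1 (sale 22): sell min(22,21)=21. stock: 21 - 21 = 0. total_sold = 21
  Event 2 (sale 11): sell min(11,0)=0. stock: 0 - 0 = 0. total_sold = 21
  Event 3 (sale 20): sell min(20,0)=0. stock: 0 - 0 = 0. total_sold = 21
  Event 4 (sale 24): sell min(24,0)=0. stock: 0 - 0 = 0. total_sold = 21
  Event 5 (sale 21): sell min(21,0)=0. stock: 0 - 0 = 0. total_sold = 21
  Event 6 (restock 13): 0 + 13 = 13
  Event 7 (restock 13): 13 + 13 = 26
Final: stock = 26, total_sold = 21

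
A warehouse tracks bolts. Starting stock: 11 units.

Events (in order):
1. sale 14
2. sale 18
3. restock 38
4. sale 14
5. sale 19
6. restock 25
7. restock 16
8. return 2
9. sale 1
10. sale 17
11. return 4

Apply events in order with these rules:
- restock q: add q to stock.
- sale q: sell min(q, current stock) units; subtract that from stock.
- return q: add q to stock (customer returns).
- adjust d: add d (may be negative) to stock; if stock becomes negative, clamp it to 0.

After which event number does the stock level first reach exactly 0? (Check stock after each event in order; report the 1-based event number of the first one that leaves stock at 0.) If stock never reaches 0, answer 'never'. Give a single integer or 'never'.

Answer: 1

Derivation:
Processing events:
Start: stock = 11
  Event 1 (sale 14): sell min(14,11)=11. stock: 11 - 11 = 0. total_sold = 11
  Event 2 (sale 18): sell min(18,0)=0. stock: 0 - 0 = 0. total_sold = 11
  Event 3 (restock 38): 0 + 38 = 38
  Event 4 (sale 14): sell min(14,38)=14. stock: 38 - 14 = 24. total_sold = 25
  Event 5 (sale 19): sell min(19,24)=19. stock: 24 - 19 = 5. total_sold = 44
  Event 6 (restock 25): 5 + 25 = 30
  Event 7 (restock 16): 30 + 16 = 46
  Event 8 (return 2): 46 + 2 = 48
  Event 9 (sale 1): sell min(1,48)=1. stock: 48 - 1 = 47. total_sold = 45
  Event 10 (sale 17): sell min(17,47)=17. stock: 47 - 17 = 30. total_sold = 62
  Event 11 (return 4): 30 + 4 = 34
Final: stock = 34, total_sold = 62

First zero at event 1.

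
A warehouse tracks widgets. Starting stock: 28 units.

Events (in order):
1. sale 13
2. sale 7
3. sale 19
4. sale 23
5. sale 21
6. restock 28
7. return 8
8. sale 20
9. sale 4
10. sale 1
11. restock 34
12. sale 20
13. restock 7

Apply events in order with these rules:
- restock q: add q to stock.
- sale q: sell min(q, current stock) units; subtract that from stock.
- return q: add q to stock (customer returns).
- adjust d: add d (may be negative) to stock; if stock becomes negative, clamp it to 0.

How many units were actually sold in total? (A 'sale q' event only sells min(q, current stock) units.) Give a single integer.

Processing events:
Start: stock = 28
  Event 1 (sale 13): sell min(13,28)=13. stock: 28 - 13 = 15. total_sold = 13
  Event 2 (sale 7): sell min(7,15)=7. stock: 15 - 7 = 8. total_sold = 20
  Event 3 (sale 19): sell min(19,8)=8. stock: 8 - 8 = 0. total_sold = 28
  Event 4 (sale 23): sell min(23,0)=0. stock: 0 - 0 = 0. total_sold = 28
  Event 5 (sale 21): sell min(21,0)=0. stock: 0 - 0 = 0. total_sold = 28
  Event 6 (restock 28): 0 + 28 = 28
  Event 7 (return 8): 28 + 8 = 36
  Event 8 (sale 20): sell min(20,36)=20. stock: 36 - 20 = 16. total_sold = 48
  Event 9 (sale 4): sell min(4,16)=4. stock: 16 - 4 = 12. total_sold = 52
  Event 10 (sale 1): sell min(1,12)=1. stock: 12 - 1 = 11. total_sold = 53
  Event 11 (restock 34): 11 + 34 = 45
  Event 12 (sale 20): sell min(20,45)=20. stock: 45 - 20 = 25. total_sold = 73
  Event 13 (restock 7): 25 + 7 = 32
Final: stock = 32, total_sold = 73

Answer: 73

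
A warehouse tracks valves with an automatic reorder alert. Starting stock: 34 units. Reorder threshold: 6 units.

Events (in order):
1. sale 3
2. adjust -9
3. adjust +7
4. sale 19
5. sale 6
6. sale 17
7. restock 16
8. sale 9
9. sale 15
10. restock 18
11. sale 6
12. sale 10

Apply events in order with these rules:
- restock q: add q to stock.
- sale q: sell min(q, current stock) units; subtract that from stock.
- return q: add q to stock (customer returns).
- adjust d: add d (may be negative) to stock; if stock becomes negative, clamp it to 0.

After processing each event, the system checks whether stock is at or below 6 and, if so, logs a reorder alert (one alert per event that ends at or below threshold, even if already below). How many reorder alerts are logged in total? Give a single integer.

Processing events:
Start: stock = 34
  Event 1 (sale 3): sell min(3,34)=3. stock: 34 - 3 = 31. total_sold = 3
  Event 2 (adjust -9): 31 + -9 = 22
  Event 3 (adjust +7): 22 + 7 = 29
  Event 4 (sale 19): sell min(19,29)=19. stock: 29 - 19 = 10. total_sold = 22
  Event 5 (sale 6): sell min(6,10)=6. stock: 10 - 6 = 4. total_sold = 28
  Event 6 (sale 17): sell min(17,4)=4. stock: 4 - 4 = 0. total_sold = 32
  Event 7 (restock 16): 0 + 16 = 16
  Event 8 (sale 9): sell min(9,16)=9. stock: 16 - 9 = 7. total_sold = 41
  Event 9 (sale 15): sell min(15,7)=7. stock: 7 - 7 = 0. total_sold = 48
  Event 10 (restock 18): 0 + 18 = 18
  Event 11 (sale 6): sell min(6,18)=6. stock: 18 - 6 = 12. total_sold = 54
  Event 12 (sale 10): sell min(10,12)=10. stock: 12 - 10 = 2. total_sold = 64
Final: stock = 2, total_sold = 64

Checking against threshold 6:
  After event 1: stock=31 > 6
  After event 2: stock=22 > 6
  After event 3: stock=29 > 6
  After event 4: stock=10 > 6
  After event 5: stock=4 <= 6 -> ALERT
  After event 6: stock=0 <= 6 -> ALERT
  After event 7: stock=16 > 6
  After event 8: stock=7 > 6
  After event 9: stock=0 <= 6 -> ALERT
  After event 10: stock=18 > 6
  After event 11: stock=12 > 6
  After event 12: stock=2 <= 6 -> ALERT
Alert events: [5, 6, 9, 12]. Count = 4

Answer: 4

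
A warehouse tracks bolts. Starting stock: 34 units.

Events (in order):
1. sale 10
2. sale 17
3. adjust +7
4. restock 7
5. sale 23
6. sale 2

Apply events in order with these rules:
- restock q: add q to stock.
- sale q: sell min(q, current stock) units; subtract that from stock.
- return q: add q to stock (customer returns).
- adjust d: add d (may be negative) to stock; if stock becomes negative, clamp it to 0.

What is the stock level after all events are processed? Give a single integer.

Processing events:
Start: stock = 34
  Event 1 (sale 10): sell min(10,34)=10. stock: 34 - 10 = 24. total_sold = 10
  Event 2 (sale 17): sell min(17,24)=17. stock: 24 - 17 = 7. total_sold = 27
  Event 3 (adjust +7): 7 + 7 = 14
  Event 4 (restock 7): 14 + 7 = 21
  Event 5 (sale 23): sell min(23,21)=21. stock: 21 - 21 = 0. total_sold = 48
  Event 6 (sale 2): sell min(2,0)=0. stock: 0 - 0 = 0. total_sold = 48
Final: stock = 0, total_sold = 48

Answer: 0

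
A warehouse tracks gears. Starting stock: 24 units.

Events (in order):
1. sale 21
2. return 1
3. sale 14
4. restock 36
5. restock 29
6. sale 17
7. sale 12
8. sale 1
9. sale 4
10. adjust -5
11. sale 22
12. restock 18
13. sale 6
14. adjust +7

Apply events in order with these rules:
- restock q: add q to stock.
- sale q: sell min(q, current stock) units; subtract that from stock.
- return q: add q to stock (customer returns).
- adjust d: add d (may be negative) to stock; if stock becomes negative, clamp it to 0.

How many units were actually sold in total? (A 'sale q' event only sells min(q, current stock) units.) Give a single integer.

Answer: 87

Derivation:
Processing events:
Start: stock = 24
  Event 1 (sale 21): sell min(21,24)=21. stock: 24 - 21 = 3. total_sold = 21
  Event 2 (return 1): 3 + 1 = 4
  Event 3 (sale 14): sell min(14,4)=4. stock: 4 - 4 = 0. total_sold = 25
  Event 4 (restock 36): 0 + 36 = 36
  Event 5 (restock 29): 36 + 29 = 65
  Event 6 (sale 17): sell min(17,65)=17. stock: 65 - 17 = 48. total_sold = 42
  Event 7 (sale 12): sell min(12,48)=12. stock: 48 - 12 = 36. total_sold = 54
  Event 8 (sale 1): sell min(1,36)=1. stock: 36 - 1 = 35. total_sold = 55
  Event 9 (sale 4): sell min(4,35)=4. stock: 35 - 4 = 31. total_sold = 59
  Event 10 (adjust -5): 31 + -5 = 26
  Event 11 (sale 22): sell min(22,26)=22. stock: 26 - 22 = 4. total_sold = 81
  Event 12 (restock 18): 4 + 18 = 22
  Event 13 (sale 6): sell min(6,22)=6. stock: 22 - 6 = 16. total_sold = 87
  Event 14 (adjust +7): 16 + 7 = 23
Final: stock = 23, total_sold = 87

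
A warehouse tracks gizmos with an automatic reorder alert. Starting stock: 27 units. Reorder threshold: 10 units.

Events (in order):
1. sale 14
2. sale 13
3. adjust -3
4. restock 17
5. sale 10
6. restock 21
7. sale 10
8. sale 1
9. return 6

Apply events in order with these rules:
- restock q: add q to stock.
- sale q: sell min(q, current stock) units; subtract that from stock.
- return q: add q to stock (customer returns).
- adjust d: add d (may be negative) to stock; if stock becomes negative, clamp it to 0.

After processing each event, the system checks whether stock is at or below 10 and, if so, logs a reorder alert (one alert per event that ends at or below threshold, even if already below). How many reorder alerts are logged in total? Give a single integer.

Answer: 3

Derivation:
Processing events:
Start: stock = 27
  Event 1 (sale 14): sell min(14,27)=14. stock: 27 - 14 = 13. total_sold = 14
  Event 2 (sale 13): sell min(13,13)=13. stock: 13 - 13 = 0. total_sold = 27
  Event 3 (adjust -3): 0 + -3 = 0 (clamped to 0)
  Event 4 (restock 17): 0 + 17 = 17
  Event 5 (sale 10): sell min(10,17)=10. stock: 17 - 10 = 7. total_sold = 37
  Event 6 (restock 21): 7 + 21 = 28
  Event 7 (sale 10): sell min(10,28)=10. stock: 28 - 10 = 18. total_sold = 47
  Event 8 (sale 1): sell min(1,18)=1. stock: 18 - 1 = 17. total_sold = 48
  Event 9 (return 6): 17 + 6 = 23
Final: stock = 23, total_sold = 48

Checking against threshold 10:
  After event 1: stock=13 > 10
  After event 2: stock=0 <= 10 -> ALERT
  After event 3: stock=0 <= 10 -> ALERT
  After event 4: stock=17 > 10
  After event 5: stock=7 <= 10 -> ALERT
  After event 6: stock=28 > 10
  After event 7: stock=18 > 10
  After event 8: stock=17 > 10
  After event 9: stock=23 > 10
Alert events: [2, 3, 5]. Count = 3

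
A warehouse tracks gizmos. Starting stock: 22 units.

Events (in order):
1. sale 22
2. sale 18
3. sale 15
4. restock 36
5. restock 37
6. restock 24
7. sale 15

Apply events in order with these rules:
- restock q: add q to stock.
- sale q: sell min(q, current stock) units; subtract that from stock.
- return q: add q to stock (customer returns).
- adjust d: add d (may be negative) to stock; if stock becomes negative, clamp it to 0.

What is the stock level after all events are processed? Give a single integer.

Answer: 82

Derivation:
Processing events:
Start: stock = 22
  Event 1 (sale 22): sell min(22,22)=22. stock: 22 - 22 = 0. total_sold = 22
  Event 2 (sale 18): sell min(18,0)=0. stock: 0 - 0 = 0. total_sold = 22
  Event 3 (sale 15): sell min(15,0)=0. stock: 0 - 0 = 0. total_sold = 22
  Event 4 (restock 36): 0 + 36 = 36
  Event 5 (restock 37): 36 + 37 = 73
  Event 6 (restock 24): 73 + 24 = 97
  Event 7 (sale 15): sell min(15,97)=15. stock: 97 - 15 = 82. total_sold = 37
Final: stock = 82, total_sold = 37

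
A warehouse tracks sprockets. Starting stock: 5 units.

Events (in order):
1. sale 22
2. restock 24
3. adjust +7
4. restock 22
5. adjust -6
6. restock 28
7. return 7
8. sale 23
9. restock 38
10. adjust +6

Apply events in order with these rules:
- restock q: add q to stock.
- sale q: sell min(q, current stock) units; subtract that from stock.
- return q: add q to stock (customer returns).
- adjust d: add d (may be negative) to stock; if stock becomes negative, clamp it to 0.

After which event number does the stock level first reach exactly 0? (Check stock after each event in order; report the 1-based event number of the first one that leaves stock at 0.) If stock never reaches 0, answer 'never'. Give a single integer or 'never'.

Answer: 1

Derivation:
Processing events:
Start: stock = 5
  Event 1 (sale 22): sell min(22,5)=5. stock: 5 - 5 = 0. total_sold = 5
  Event 2 (restock 24): 0 + 24 = 24
  Event 3 (adjust +7): 24 + 7 = 31
  Event 4 (restock 22): 31 + 22 = 53
  Event 5 (adjust -6): 53 + -6 = 47
  Event 6 (restock 28): 47 + 28 = 75
  Event 7 (return 7): 75 + 7 = 82
  Event 8 (sale 23): sell min(23,82)=23. stock: 82 - 23 = 59. total_sold = 28
  Event 9 (restock 38): 59 + 38 = 97
  Event 10 (adjust +6): 97 + 6 = 103
Final: stock = 103, total_sold = 28

First zero at event 1.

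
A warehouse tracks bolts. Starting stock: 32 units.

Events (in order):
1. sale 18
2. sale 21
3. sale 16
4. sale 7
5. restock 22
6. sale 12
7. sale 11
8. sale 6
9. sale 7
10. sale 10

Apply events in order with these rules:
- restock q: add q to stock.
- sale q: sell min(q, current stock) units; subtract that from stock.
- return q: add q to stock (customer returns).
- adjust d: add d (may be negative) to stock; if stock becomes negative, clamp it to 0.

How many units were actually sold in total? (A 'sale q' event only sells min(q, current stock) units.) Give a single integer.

Answer: 54

Derivation:
Processing events:
Start: stock = 32
  Event 1 (sale 18): sell min(18,32)=18. stock: 32 - 18 = 14. total_sold = 18
  Event 2 (sale 21): sell min(21,14)=14. stock: 14 - 14 = 0. total_sold = 32
  Event 3 (sale 16): sell min(16,0)=0. stock: 0 - 0 = 0. total_sold = 32
  Event 4 (sale 7): sell min(7,0)=0. stock: 0 - 0 = 0. total_sold = 32
  Event 5 (restock 22): 0 + 22 = 22
  Event 6 (sale 12): sell min(12,22)=12. stock: 22 - 12 = 10. total_sold = 44
  Event 7 (sale 11): sell min(11,10)=10. stock: 10 - 10 = 0. total_sold = 54
  Event 8 (sale 6): sell min(6,0)=0. stock: 0 - 0 = 0. total_sold = 54
  Event 9 (sale 7): sell min(7,0)=0. stock: 0 - 0 = 0. total_sold = 54
  Event 10 (sale 10): sell min(10,0)=0. stock: 0 - 0 = 0. total_sold = 54
Final: stock = 0, total_sold = 54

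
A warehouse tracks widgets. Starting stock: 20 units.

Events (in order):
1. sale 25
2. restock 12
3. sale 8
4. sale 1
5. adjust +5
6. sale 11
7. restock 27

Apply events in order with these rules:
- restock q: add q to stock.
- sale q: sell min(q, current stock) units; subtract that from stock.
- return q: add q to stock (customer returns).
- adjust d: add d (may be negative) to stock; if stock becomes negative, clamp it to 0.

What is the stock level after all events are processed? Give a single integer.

Processing events:
Start: stock = 20
  Event 1 (sale 25): sell min(25,20)=20. stock: 20 - 20 = 0. total_sold = 20
  Event 2 (restock 12): 0 + 12 = 12
  Event 3 (sale 8): sell min(8,12)=8. stock: 12 - 8 = 4. total_sold = 28
  Event 4 (sale 1): sell min(1,4)=1. stock: 4 - 1 = 3. total_sold = 29
  Event 5 (adjust +5): 3 + 5 = 8
  Event 6 (sale 11): sell min(11,8)=8. stock: 8 - 8 = 0. total_sold = 37
  Event 7 (restock 27): 0 + 27 = 27
Final: stock = 27, total_sold = 37

Answer: 27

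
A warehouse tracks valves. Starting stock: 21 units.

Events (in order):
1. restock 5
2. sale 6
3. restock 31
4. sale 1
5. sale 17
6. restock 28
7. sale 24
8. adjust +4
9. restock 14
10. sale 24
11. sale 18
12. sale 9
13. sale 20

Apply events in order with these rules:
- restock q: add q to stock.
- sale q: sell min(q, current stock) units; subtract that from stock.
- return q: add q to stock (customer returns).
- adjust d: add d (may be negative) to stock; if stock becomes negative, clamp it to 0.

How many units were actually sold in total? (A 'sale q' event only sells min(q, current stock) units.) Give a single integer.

Answer: 103

Derivation:
Processing events:
Start: stock = 21
  Event 1 (restock 5): 21 + 5 = 26
  Event 2 (sale 6): sell min(6,26)=6. stock: 26 - 6 = 20. total_sold = 6
  Event 3 (restock 31): 20 + 31 = 51
  Event 4 (sale 1): sell min(1,51)=1. stock: 51 - 1 = 50. total_sold = 7
  Event 5 (sale 17): sell min(17,50)=17. stock: 50 - 17 = 33. total_sold = 24
  Event 6 (restock 28): 33 + 28 = 61
  Event 7 (sale 24): sell min(24,61)=24. stock: 61 - 24 = 37. total_sold = 48
  Event 8 (adjust +4): 37 + 4 = 41
  Event 9 (restock 14): 41 + 14 = 55
  Event 10 (sale 24): sell min(24,55)=24. stock: 55 - 24 = 31. total_sold = 72
  Event 11 (sale 18): sell min(18,31)=18. stock: 31 - 18 = 13. total_sold = 90
  Event 12 (sale 9): sell min(9,13)=9. stock: 13 - 9 = 4. total_sold = 99
  Event 13 (sale 20): sell min(20,4)=4. stock: 4 - 4 = 0. total_sold = 103
Final: stock = 0, total_sold = 103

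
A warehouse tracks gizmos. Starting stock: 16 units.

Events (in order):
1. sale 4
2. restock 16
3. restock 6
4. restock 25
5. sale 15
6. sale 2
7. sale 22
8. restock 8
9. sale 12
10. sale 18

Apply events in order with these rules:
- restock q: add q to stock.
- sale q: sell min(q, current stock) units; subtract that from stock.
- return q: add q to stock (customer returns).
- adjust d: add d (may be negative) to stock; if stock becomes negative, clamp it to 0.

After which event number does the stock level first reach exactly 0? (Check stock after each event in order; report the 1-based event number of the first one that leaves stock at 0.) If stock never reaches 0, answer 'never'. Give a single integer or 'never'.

Processing events:
Start: stock = 16
  Event 1 (sale 4): sell min(4,16)=4. stock: 16 - 4 = 12. total_sold = 4
  Event 2 (restock 16): 12 + 16 = 28
  Event 3 (restock 6): 28 + 6 = 34
  Event 4 (restock 25): 34 + 25 = 59
  Event 5 (sale 15): sell min(15,59)=15. stock: 59 - 15 = 44. total_sold = 19
  Event 6 (sale 2): sell min(2,44)=2. stock: 44 - 2 = 42. total_sold = 21
  Event 7 (sale 22): sell min(22,42)=22. stock: 42 - 22 = 20. total_sold = 43
  Event 8 (restock 8): 20 + 8 = 28
  Event 9 (sale 12): sell min(12,28)=12. stock: 28 - 12 = 16. total_sold = 55
  Event 10 (sale 18): sell min(18,16)=16. stock: 16 - 16 = 0. total_sold = 71
Final: stock = 0, total_sold = 71

First zero at event 10.

Answer: 10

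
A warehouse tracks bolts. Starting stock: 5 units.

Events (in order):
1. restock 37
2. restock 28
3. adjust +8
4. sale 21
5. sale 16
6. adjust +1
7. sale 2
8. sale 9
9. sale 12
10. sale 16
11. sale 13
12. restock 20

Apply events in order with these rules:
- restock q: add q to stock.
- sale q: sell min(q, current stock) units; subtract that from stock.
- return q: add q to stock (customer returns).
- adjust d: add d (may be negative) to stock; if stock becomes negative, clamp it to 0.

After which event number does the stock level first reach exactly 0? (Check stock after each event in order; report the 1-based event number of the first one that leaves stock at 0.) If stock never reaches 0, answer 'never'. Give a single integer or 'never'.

Processing events:
Start: stock = 5
  Event 1 (restock 37): 5 + 37 = 42
  Event 2 (restock 28): 42 + 28 = 70
  Event 3 (adjust +8): 70 + 8 = 78
  Event 4 (sale 21): sell min(21,78)=21. stock: 78 - 21 = 57. total_sold = 21
  Event 5 (sale 16): sell min(16,57)=16. stock: 57 - 16 = 41. total_sold = 37
  Event 6 (adjust +1): 41 + 1 = 42
  Event 7 (sale 2): sell min(2,42)=2. stock: 42 - 2 = 40. total_sold = 39
  Event 8 (sale 9): sell min(9,40)=9. stock: 40 - 9 = 31. total_sold = 48
  Event 9 (sale 12): sell min(12,31)=12. stock: 31 - 12 = 19. total_sold = 60
  Event 10 (sale 16): sell min(16,19)=16. stock: 19 - 16 = 3. total_sold = 76
  Event 11 (sale 13): sell min(13,3)=3. stock: 3 - 3 = 0. total_sold = 79
  Event 12 (restock 20): 0 + 20 = 20
Final: stock = 20, total_sold = 79

First zero at event 11.

Answer: 11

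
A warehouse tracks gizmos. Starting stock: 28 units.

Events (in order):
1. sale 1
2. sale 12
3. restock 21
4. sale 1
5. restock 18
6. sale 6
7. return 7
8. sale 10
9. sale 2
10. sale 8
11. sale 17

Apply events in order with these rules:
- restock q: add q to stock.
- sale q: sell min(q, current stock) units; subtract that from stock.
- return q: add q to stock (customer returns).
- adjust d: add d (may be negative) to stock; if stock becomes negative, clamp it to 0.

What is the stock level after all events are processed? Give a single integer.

Answer: 17

Derivation:
Processing events:
Start: stock = 28
  Event 1 (sale 1): sell min(1,28)=1. stock: 28 - 1 = 27. total_sold = 1
  Event 2 (sale 12): sell min(12,27)=12. stock: 27 - 12 = 15. total_sold = 13
  Event 3 (restock 21): 15 + 21 = 36
  Event 4 (sale 1): sell min(1,36)=1. stock: 36 - 1 = 35. total_sold = 14
  Event 5 (restock 18): 35 + 18 = 53
  Event 6 (sale 6): sell min(6,53)=6. stock: 53 - 6 = 47. total_sold = 20
  Event 7 (return 7): 47 + 7 = 54
  Event 8 (sale 10): sell min(10,54)=10. stock: 54 - 10 = 44. total_sold = 30
  Event 9 (sale 2): sell min(2,44)=2. stock: 44 - 2 = 42. total_sold = 32
  Event 10 (sale 8): sell min(8,42)=8. stock: 42 - 8 = 34. total_sold = 40
  Event 11 (sale 17): sell min(17,34)=17. stock: 34 - 17 = 17. total_sold = 57
Final: stock = 17, total_sold = 57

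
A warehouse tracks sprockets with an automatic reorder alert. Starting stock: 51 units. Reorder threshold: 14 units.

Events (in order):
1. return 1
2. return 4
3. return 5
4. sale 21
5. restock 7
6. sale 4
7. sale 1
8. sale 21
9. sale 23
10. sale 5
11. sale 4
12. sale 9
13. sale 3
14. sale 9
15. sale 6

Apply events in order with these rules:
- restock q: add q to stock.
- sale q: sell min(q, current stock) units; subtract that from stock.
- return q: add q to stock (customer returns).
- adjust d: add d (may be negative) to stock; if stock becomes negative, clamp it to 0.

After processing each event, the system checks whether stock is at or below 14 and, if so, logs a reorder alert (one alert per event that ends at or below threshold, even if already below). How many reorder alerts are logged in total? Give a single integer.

Processing events:
Start: stock = 51
  Event 1 (return 1): 51 + 1 = 52
  Event 2 (return 4): 52 + 4 = 56
  Event 3 (return 5): 56 + 5 = 61
  Event 4 (sale 21): sell min(21,61)=21. stock: 61 - 21 = 40. total_sold = 21
  Event 5 (restock 7): 40 + 7 = 47
  Event 6 (sale 4): sell min(4,47)=4. stock: 47 - 4 = 43. total_sold = 25
  Event 7 (sale 1): sell min(1,43)=1. stock: 43 - 1 = 42. total_sold = 26
  Event 8 (sale 21): sell min(21,42)=21. stock: 42 - 21 = 21. total_sold = 47
  Event 9 (sale 23): sell min(23,21)=21. stock: 21 - 21 = 0. total_sold = 68
  Event 10 (sale 5): sell min(5,0)=0. stock: 0 - 0 = 0. total_sold = 68
  Event 11 (sale 4): sell min(4,0)=0. stock: 0 - 0 = 0. total_sold = 68
  Event 12 (sale 9): sell min(9,0)=0. stock: 0 - 0 = 0. total_sold = 68
  Event 13 (sale 3): sell min(3,0)=0. stock: 0 - 0 = 0. total_sold = 68
  Event 14 (sale 9): sell min(9,0)=0. stock: 0 - 0 = 0. total_sold = 68
  Event 15 (sale 6): sell min(6,0)=0. stock: 0 - 0 = 0. total_sold = 68
Final: stock = 0, total_sold = 68

Checking against threshold 14:
  After event 1: stock=52 > 14
  After event 2: stock=56 > 14
  After event 3: stock=61 > 14
  After event 4: stock=40 > 14
  After event 5: stock=47 > 14
  After event 6: stock=43 > 14
  After event 7: stock=42 > 14
  After event 8: stock=21 > 14
  After event 9: stock=0 <= 14 -> ALERT
  After event 10: stock=0 <= 14 -> ALERT
  After event 11: stock=0 <= 14 -> ALERT
  After event 12: stock=0 <= 14 -> ALERT
  After event 13: stock=0 <= 14 -> ALERT
  After event 14: stock=0 <= 14 -> ALERT
  After event 15: stock=0 <= 14 -> ALERT
Alert events: [9, 10, 11, 12, 13, 14, 15]. Count = 7

Answer: 7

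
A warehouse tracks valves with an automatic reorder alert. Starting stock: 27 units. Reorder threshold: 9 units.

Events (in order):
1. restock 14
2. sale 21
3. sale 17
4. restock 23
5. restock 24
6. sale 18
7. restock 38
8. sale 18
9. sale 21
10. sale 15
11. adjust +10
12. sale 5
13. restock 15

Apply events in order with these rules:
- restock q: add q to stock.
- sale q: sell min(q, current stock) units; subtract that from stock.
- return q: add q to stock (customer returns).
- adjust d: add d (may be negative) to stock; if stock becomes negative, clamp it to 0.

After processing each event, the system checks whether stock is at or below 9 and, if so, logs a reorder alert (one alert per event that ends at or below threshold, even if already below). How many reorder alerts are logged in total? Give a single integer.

Processing events:
Start: stock = 27
  Event 1 (restock 14): 27 + 14 = 41
  Event 2 (sale 21): sell min(21,41)=21. stock: 41 - 21 = 20. total_sold = 21
  Event 3 (sale 17): sell min(17,20)=17. stock: 20 - 17 = 3. total_sold = 38
  Event 4 (restock 23): 3 + 23 = 26
  Event 5 (restock 24): 26 + 24 = 50
  Event 6 (sale 18): sell min(18,50)=18. stock: 50 - 18 = 32. total_sold = 56
  Event 7 (restock 38): 32 + 38 = 70
  Event 8 (sale 18): sell min(18,70)=18. stock: 70 - 18 = 52. total_sold = 74
  Event 9 (sale 21): sell min(21,52)=21. stock: 52 - 21 = 31. total_sold = 95
  Event 10 (sale 15): sell min(15,31)=15. stock: 31 - 15 = 16. total_sold = 110
  Event 11 (adjust +10): 16 + 10 = 26
  Event 12 (sale 5): sell min(5,26)=5. stock: 26 - 5 = 21. total_sold = 115
  Event 13 (restock 15): 21 + 15 = 36
Final: stock = 36, total_sold = 115

Checking against threshold 9:
  After event 1: stock=41 > 9
  After event 2: stock=20 > 9
  After event 3: stock=3 <= 9 -> ALERT
  After event 4: stock=26 > 9
  After event 5: stock=50 > 9
  After event 6: stock=32 > 9
  After event 7: stock=70 > 9
  After event 8: stock=52 > 9
  After event 9: stock=31 > 9
  After event 10: stock=16 > 9
  After event 11: stock=26 > 9
  After event 12: stock=21 > 9
  After event 13: stock=36 > 9
Alert events: [3]. Count = 1

Answer: 1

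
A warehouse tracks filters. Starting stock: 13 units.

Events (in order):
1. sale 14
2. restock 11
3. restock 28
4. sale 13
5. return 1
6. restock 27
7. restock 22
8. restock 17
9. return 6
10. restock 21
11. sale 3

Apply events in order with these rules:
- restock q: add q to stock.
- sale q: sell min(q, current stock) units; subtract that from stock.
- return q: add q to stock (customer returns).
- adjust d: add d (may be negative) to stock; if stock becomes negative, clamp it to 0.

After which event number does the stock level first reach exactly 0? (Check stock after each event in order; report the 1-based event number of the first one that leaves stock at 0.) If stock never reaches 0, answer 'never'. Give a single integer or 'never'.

Answer: 1

Derivation:
Processing events:
Start: stock = 13
  Event 1 (sale 14): sell min(14,13)=13. stock: 13 - 13 = 0. total_sold = 13
  Event 2 (restock 11): 0 + 11 = 11
  Event 3 (restock 28): 11 + 28 = 39
  Event 4 (sale 13): sell min(13,39)=13. stock: 39 - 13 = 26. total_sold = 26
  Event 5 (return 1): 26 + 1 = 27
  Event 6 (restock 27): 27 + 27 = 54
  Event 7 (restock 22): 54 + 22 = 76
  Event 8 (restock 17): 76 + 17 = 93
  Event 9 (return 6): 93 + 6 = 99
  Event 10 (restock 21): 99 + 21 = 120
  Event 11 (sale 3): sell min(3,120)=3. stock: 120 - 3 = 117. total_sold = 29
Final: stock = 117, total_sold = 29

First zero at event 1.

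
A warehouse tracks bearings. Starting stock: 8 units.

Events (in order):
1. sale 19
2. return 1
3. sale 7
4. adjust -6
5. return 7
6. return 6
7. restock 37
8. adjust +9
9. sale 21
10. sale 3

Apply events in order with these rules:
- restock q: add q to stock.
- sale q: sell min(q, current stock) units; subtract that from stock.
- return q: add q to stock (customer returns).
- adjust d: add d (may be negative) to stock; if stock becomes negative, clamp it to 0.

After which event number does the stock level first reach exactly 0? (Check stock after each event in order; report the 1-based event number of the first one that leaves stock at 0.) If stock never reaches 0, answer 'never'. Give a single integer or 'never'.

Answer: 1

Derivation:
Processing events:
Start: stock = 8
  Event 1 (sale 19): sell min(19,8)=8. stock: 8 - 8 = 0. total_sold = 8
  Event 2 (return 1): 0 + 1 = 1
  Event 3 (sale 7): sell min(7,1)=1. stock: 1 - 1 = 0. total_sold = 9
  Event 4 (adjust -6): 0 + -6 = 0 (clamped to 0)
  Event 5 (return 7): 0 + 7 = 7
  Event 6 (return 6): 7 + 6 = 13
  Event 7 (restock 37): 13 + 37 = 50
  Event 8 (adjust +9): 50 + 9 = 59
  Event 9 (sale 21): sell min(21,59)=21. stock: 59 - 21 = 38. total_sold = 30
  Event 10 (sale 3): sell min(3,38)=3. stock: 38 - 3 = 35. total_sold = 33
Final: stock = 35, total_sold = 33

First zero at event 1.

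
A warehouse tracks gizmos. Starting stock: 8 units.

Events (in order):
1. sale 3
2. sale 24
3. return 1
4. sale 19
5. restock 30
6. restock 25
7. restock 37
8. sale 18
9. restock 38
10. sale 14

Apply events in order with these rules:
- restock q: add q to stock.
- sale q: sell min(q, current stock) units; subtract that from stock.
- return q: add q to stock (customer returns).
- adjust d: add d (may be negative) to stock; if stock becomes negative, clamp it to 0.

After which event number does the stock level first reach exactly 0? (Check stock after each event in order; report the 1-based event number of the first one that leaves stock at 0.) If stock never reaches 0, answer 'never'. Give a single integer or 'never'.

Answer: 2

Derivation:
Processing events:
Start: stock = 8
  Event 1 (sale 3): sell min(3,8)=3. stock: 8 - 3 = 5. total_sold = 3
  Event 2 (sale 24): sell min(24,5)=5. stock: 5 - 5 = 0. total_sold = 8
  Event 3 (return 1): 0 + 1 = 1
  Event 4 (sale 19): sell min(19,1)=1. stock: 1 - 1 = 0. total_sold = 9
  Event 5 (restock 30): 0 + 30 = 30
  Event 6 (restock 25): 30 + 25 = 55
  Event 7 (restock 37): 55 + 37 = 92
  Event 8 (sale 18): sell min(18,92)=18. stock: 92 - 18 = 74. total_sold = 27
  Event 9 (restock 38): 74 + 38 = 112
  Event 10 (sale 14): sell min(14,112)=14. stock: 112 - 14 = 98. total_sold = 41
Final: stock = 98, total_sold = 41

First zero at event 2.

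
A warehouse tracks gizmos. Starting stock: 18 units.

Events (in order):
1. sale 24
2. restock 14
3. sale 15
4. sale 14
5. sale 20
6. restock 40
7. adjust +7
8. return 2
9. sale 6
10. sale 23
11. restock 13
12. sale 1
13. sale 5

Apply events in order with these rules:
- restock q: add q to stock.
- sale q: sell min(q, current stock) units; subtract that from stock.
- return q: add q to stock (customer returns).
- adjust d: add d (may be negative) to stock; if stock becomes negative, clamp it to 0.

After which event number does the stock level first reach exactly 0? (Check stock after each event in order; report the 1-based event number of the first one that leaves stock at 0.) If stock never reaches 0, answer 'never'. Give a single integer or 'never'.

Processing events:
Start: stock = 18
  Event 1 (sale 24): sell min(24,18)=18. stock: 18 - 18 = 0. total_sold = 18
  Event 2 (restock 14): 0 + 14 = 14
  Event 3 (sale 15): sell min(15,14)=14. stock: 14 - 14 = 0. total_sold = 32
  Event 4 (sale 14): sell min(14,0)=0. stock: 0 - 0 = 0. total_sold = 32
  Event 5 (sale 20): sell min(20,0)=0. stock: 0 - 0 = 0. total_sold = 32
  Event 6 (restock 40): 0 + 40 = 40
  Event 7 (adjust +7): 40 + 7 = 47
  Event 8 (return 2): 47 + 2 = 49
  Event 9 (sale 6): sell min(6,49)=6. stock: 49 - 6 = 43. total_sold = 38
  Event 10 (sale 23): sell min(23,43)=23. stock: 43 - 23 = 20. total_sold = 61
  Event 11 (restock 13): 20 + 13 = 33
  Event 12 (sale 1): sell min(1,33)=1. stock: 33 - 1 = 32. total_sold = 62
  Event 13 (sale 5): sell min(5,32)=5. stock: 32 - 5 = 27. total_sold = 67
Final: stock = 27, total_sold = 67

First zero at event 1.

Answer: 1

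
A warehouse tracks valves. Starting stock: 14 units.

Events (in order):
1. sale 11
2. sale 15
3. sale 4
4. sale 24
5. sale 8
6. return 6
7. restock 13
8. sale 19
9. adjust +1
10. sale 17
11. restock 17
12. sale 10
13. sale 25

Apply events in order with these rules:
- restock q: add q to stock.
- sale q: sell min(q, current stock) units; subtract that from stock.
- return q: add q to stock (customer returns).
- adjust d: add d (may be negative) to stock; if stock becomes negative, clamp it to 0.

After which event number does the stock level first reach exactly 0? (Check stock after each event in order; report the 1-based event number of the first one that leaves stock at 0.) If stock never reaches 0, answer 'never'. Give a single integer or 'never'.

Processing events:
Start: stock = 14
  Event 1 (sale 11): sell min(11,14)=11. stock: 14 - 11 = 3. total_sold = 11
  Event 2 (sale 15): sell min(15,3)=3. stock: 3 - 3 = 0. total_sold = 14
  Event 3 (sale 4): sell min(4,0)=0. stock: 0 - 0 = 0. total_sold = 14
  Event 4 (sale 24): sell min(24,0)=0. stock: 0 - 0 = 0. total_sold = 14
  Event 5 (sale 8): sell min(8,0)=0. stock: 0 - 0 = 0. total_sold = 14
  Event 6 (return 6): 0 + 6 = 6
  Event 7 (restock 13): 6 + 13 = 19
  Event 8 (sale 19): sell min(19,19)=19. stock: 19 - 19 = 0. total_sold = 33
  Event 9 (adjust +1): 0 + 1 = 1
  Event 10 (sale 17): sell min(17,1)=1. stock: 1 - 1 = 0. total_sold = 34
  Event 11 (restock 17): 0 + 17 = 17
  Event 12 (sale 10): sell min(10,17)=10. stock: 17 - 10 = 7. total_sold = 44
  Event 13 (sale 25): sell min(25,7)=7. stock: 7 - 7 = 0. total_sold = 51
Final: stock = 0, total_sold = 51

First zero at event 2.

Answer: 2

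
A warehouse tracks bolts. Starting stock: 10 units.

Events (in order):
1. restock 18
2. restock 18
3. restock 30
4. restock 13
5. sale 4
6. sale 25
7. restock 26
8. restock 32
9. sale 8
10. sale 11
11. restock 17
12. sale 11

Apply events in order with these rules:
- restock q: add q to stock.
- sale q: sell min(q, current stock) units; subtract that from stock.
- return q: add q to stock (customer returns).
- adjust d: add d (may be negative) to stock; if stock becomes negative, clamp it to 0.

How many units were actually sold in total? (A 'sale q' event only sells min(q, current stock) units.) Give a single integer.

Processing events:
Start: stock = 10
  Event 1 (restock 18): 10 + 18 = 28
  Event 2 (restock 18): 28 + 18 = 46
  Event 3 (restock 30): 46 + 30 = 76
  Event 4 (restock 13): 76 + 13 = 89
  Event 5 (sale 4): sell min(4,89)=4. stock: 89 - 4 = 85. total_sold = 4
  Event 6 (sale 25): sell min(25,85)=25. stock: 85 - 25 = 60. total_sold = 29
  Event 7 (restock 26): 60 + 26 = 86
  Event 8 (restock 32): 86 + 32 = 118
  Event 9 (sale 8): sell min(8,118)=8. stock: 118 - 8 = 110. total_sold = 37
  Event 10 (sale 11): sell min(11,110)=11. stock: 110 - 11 = 99. total_sold = 48
  Event 11 (restock 17): 99 + 17 = 116
  Event 12 (sale 11): sell min(11,116)=11. stock: 116 - 11 = 105. total_sold = 59
Final: stock = 105, total_sold = 59

Answer: 59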